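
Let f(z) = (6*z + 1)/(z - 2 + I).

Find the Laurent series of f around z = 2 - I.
Put w = z - (2 - I), i.e. z = w + 2 - I. The denominator is w, so it suffices to rewrite the numerator in powers of w.

P(z) = 6*z + 1
P(w + 2 - I) = 13 - 6*I + 6*w

Dividing each term by w:
  f = (13 - 6*I)/w + 6

Substituting back w = z - 2 + I:
  f(z) = (13 - 6*I)/(z - 2 + I) + 6

The series is finite because the numerator is a polynomial; the negative powers form the principal part, and the coefficient of 1/(z - 2 + I) gives Res(f, 2 - I) = 13 - 6*I.

Final answer: (13 - 6*I)/(z - 2 + I) + 6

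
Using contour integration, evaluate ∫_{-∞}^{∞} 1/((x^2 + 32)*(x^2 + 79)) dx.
pi*(-8*sqrt(79) + 79*sqrt(2))/29704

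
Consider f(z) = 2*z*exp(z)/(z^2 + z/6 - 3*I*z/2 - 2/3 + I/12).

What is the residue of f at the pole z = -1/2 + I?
Write f(z) = P(z)/Q(z) with P(z) = 2*z*exp(z) and Q(z) = z^2 + z/6 - 3*I*z/2 - 2/3 + I/12.
The denominator factors as Q(z) = (z + 1/2 - I)*(z - 1/3 - I/2), so z = -1/2 + I is a simple zero of Q and P is analytic there; z = -1/2 + I is therefore a simple pole and
  Res(f, z₀) = P(z₀)/Q'(z₀).

Q'(z) = 2*z + 1/6 - 3*I/2, so Q'(-1/2 + I) = -5/6 + I/2.
P(-1/2 + I) = (-1 + 2*I)*exp(-1/2 + I).

Res(f, -1/2 + I) = ((-1 + 2*I)*exp(-1/2 + I))/(-5/6 + I/2) = (33/17 - 21*I/17)*exp(-1/2 + I)

Final answer: (33/17 - 21*I/17)*exp(-1/2 + I)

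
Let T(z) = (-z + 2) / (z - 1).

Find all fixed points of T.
T(z) = z means -z + 2 = z*(z - 1), i.e.
  z^2 - 2 = 0.
Discriminant: (0)^2 - 4*(1)*(-2) = 8, so the roots are real.
  z = (0 ± sqrt(8))/(2*(1))
Fixed points: {-sqrt(2), sqrt(2)}

Final answer: {-sqrt(2), sqrt(2)}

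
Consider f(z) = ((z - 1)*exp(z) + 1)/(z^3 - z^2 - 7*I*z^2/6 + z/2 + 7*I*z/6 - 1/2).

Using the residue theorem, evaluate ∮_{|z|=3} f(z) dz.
By the residue theorem, ∮_C f(z) dz = 2πi · (sum of the residues of f at the poles inside |z| = 3).

The denominator factors as (z + I/3)*(z - 1)*(z - 3*I/2), so the singularities of f are simple poles at z = -I/3, z = 1, z = 3*I/2.
  |-I/3|² = 1/9 < 9 = 3², so this pole is inside the contour.
  |1|² = 1 < 9 = 3², so this pole is inside the contour.
  |3*I/2|² = 9/4 < 9 = 3², so this pole is inside the contour.

With P(z) = (z - 1)*exp(z) + 1 and Q(z) = z^3 - z^2 - 7*I*z^2/6 + z/2 + 7*I*z/6 - 1/2, each pole is simple, so Res(f, z₀) = P(z₀)/Q'(z₀) with Q'(z) = 3*z^2 - 2*z - 7*I*z/3 + 1/2 + 7*I/6.
  Res(f, -I/3) = P(-I/3)/Q'(-I/3) = (1 + (-1 - I/3)*exp(-I/3))/(-11/18 + 11*I/6) = -9/55 - 27*I/55 + 6*I*exp(-I/3)/11
  Res(f, 1) = P(1)/Q'(1) = (1)/(3/2 - 7*I/6) = 27/65 + 21*I/65
  Res(f, 3*I/2) = P(3*I/2)/Q'(3*I/2) = (1 + (-1 + 3*I/2)*exp(3*I/2))/(-11/4 - 11*I/6) = -36/143 - 6*I*exp(3*I/2)/11 + 24*I/143

Sum of residues inside C: -6*I*exp(3*I/2)/11 + 6*I*exp(-I/3)/11
∮_C f(z) dz = 2πi · (-6*I*exp(3*I/2)/11 + 6*I*exp(-I/3)/11) = -12*pi*exp(-I/3)/11 + 12*pi*exp(3*I/2)/11

Final answer: -12*pi*exp(-I/3)/11 + 12*pi*exp(3*I/2)/11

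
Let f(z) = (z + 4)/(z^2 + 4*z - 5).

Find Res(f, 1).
5/6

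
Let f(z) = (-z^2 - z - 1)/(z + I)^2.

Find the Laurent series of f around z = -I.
Put w = z - (-I), i.e. z = w - I. The denominator is w^2, so it suffices to rewrite the numerator in powers of w.

P(z) = -z^2 - z - 1
P(w - I) = I + (-1 + 2*I)*w - w^2

Dividing each term by w^2:
  f = I/w^2 + (-1 + 2*I)/w - 1

Substituting back w = z + I:
  f(z) = I/(z + I)^2 + (-1 + 2*I)/(z + I) - 1

The series is finite because the numerator is a polynomial; the negative powers form the principal part, and the coefficient of 1/(z + I) gives Res(f, -I) = -1 + 2*I.

Final answer: I/(z + I)^2 + (-1 + 2*I)/(z + I) - 1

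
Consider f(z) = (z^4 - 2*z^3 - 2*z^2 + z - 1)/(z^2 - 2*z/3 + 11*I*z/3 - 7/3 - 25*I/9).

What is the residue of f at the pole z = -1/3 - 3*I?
29789/1755 + 72328*I/1755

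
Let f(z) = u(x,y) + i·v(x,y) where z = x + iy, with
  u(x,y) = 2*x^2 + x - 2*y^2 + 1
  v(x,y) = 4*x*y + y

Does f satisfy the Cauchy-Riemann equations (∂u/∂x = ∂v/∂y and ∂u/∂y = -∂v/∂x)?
∂u/∂x = 4*x + 1
∂v/∂y = 4*x + 1
∂u/∂y = -4*y
∂v/∂x = 4*y
∂u/∂x = ∂v/∂y and ∂u/∂y = -∂v/∂x hold identically; f is analytic.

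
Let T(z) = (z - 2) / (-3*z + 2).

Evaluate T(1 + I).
-1/5 - 2*I/5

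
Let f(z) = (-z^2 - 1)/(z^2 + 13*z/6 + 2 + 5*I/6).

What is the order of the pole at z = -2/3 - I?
Factor the denominator:
  z^2 + 13*z/6 + 2 + 5*I/6 = (z + 2/3 + I)*(z + 3/2 - I)

The numerator P(z) = -z^2 - 1 has P(-2/3 - I) = -4/9 - 4*I/3 ≠ 0, so no factor of (z + 2/3 + I) cancels.
Near z = -2/3 - I we can therefore write f(z) = g(z)/(z + 2/3 + I) with g analytic at -2/3 - I and g(-2/3 - I) ≠ 0 (g is the numerator divided by the remaining denominator factors).

Hence z = -2/3 - I is a pole of order 1.

Final answer: 1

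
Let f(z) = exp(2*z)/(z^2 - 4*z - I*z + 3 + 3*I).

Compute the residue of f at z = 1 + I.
Write f(z) = P(z)/Q(z) with P(z) = exp(2*z) and Q(z) = z^2 - 4*z - I*z + 3 + 3*I.
The denominator factors as Q(z) = (z - 1 - I)*(z - 3), so z = 1 + I is a simple zero of Q and P is analytic there; z = 1 + I is therefore a simple pole and
  Res(f, z₀) = P(z₀)/Q'(z₀).

Q'(z) = 2*z - 4 - I, so Q'(1 + I) = -2 + I.
P(1 + I) = exp(2 + 2*I).

Res(f, 1 + I) = (exp(2 + 2*I))/(-2 + I) = (-2/5 - I/5)*exp(2 + 2*I)

Final answer: (-2/5 - I/5)*exp(2 + 2*I)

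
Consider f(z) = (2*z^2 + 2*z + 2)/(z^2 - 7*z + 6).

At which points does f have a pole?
The singularities of f are the zeros of the denominator. Factoring,
  z^2 - 7*z + 6 = (z - 1)*(z - 6)
so the candidates are z = 1, z = 6.

Check the numerator P(z) = 2*z^2 + 2*z + 2 at each one:
  P(1) = 6 ≠ 0, so z = 1 is a (simple) pole.
  P(6) = 86 ≠ 0, so z = 6 is a (simple) pole.

Poles of f: {1, 6}

Final answer: {1, 6}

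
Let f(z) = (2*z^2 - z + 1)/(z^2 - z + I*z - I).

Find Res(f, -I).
Write f(z) = P(z)/Q(z) with P(z) = 2*z^2 - z + 1 and Q(z) = z^2 - z + I*z - I.
The denominator factors as Q(z) = (z - 1)*(z + I), so z = -I is a simple zero of Q and P is analytic there; z = -I is therefore a simple pole and
  Res(f, z₀) = P(z₀)/Q'(z₀).

Q'(z) = 2*z - 1 + I, so Q'(-I) = -1 - I.
P(-I) = -1 + I.

Res(f, -I) = (-1 + I)/(-1 - I) = -I

Final answer: -I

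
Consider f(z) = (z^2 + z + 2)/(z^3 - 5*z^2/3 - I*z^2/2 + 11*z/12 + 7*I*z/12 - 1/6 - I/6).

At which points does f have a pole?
The singularities of f are the zeros of the denominator. Factoring,
  z^3 - 5*z^2/3 - I*z^2/2 + 11*z/12 + 7*I*z/12 - 1/6 - I/6 = (z - 1/2 - I/2)*(z - 1/2)*(z - 2/3)
so the candidates are z = 1/2 + I/2, z = 1/2, z = 2/3.

Check the numerator P(z) = z^2 + z + 2 at each one:
  P(1/2 + I/2) = 5/2 + I ≠ 0, so z = 1/2 + I/2 is a (simple) pole.
  P(1/2) = 11/4 ≠ 0, so z = 1/2 is a (simple) pole.
  P(2/3) = 28/9 ≠ 0, so z = 2/3 is a (simple) pole.

Poles of f: {1/2, 1/2 + I/2, 2/3}

Final answer: {1/2, 1/2 + I/2, 2/3}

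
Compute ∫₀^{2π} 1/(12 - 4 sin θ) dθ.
Call the integral J. The integrand is 2π-periodic and we integrate over a full period, so shifting θ does not change the value (θ → θ + π/2 turns sin θ into cos θ; θ → θ + π flips the sign of the trig term). Hence
  J = ∫₀^{2π} dθ/(12 + 4 cos θ).
Put z = e^{iθ}: then cos θ = (z + 1/z)/2, dθ = dz/(iz), and z runs once counterclockwise around |z| = 1:
  J = ∮_{|z|=1} 1/(12 + 4*(z + 1/z)/2) · dz/(iz) = (2/i) ∮_{|z|=1} dz/(4*z^2 + 24*z + 4).
The roots of 4*z^2 + 24*z + 4 are z = (-12 ± sqrt(12^2 - 4^2))/4, with sqrt(128) = 8*sqrt(2); their product is 1, so only z₊ = -3 + 2*sqrt(2) lies inside the unit circle (z₋ = -3 - 2*sqrt(2) lies outside).
z₊ is a simple zero of q(z) = 4*z^2 + 24*z + 4, so Res(1/q, z₊) = 1/q'(z₊) with q'(z) = 8*z + 24; and q'(z₊) = 4*(z₊ - z₋) = 16*sqrt(2).
Therefore J = (2/i) · 2πi · 1/(16*sqrt(2)) = 2*pi/(8*sqrt(2)) = sqrt(2)*pi/8

Final answer: sqrt(2)*pi/8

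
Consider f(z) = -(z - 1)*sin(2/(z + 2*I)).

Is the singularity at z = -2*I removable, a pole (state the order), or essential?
Let u = z + 2*I. Then
  sin(2/u) = Σ_{k≥0} (-1)^k (2)^(2k+1)/((2k+1)!·u^(2k+1)) = 2/u - 4/(3*u^3) + 4/(15*u^5) + ...
which has infinitely many negative powers of u, so sin(2/(z + 2*I)) has an essential singularity at z = -2*I.
The extra factor z - 1 is a nonzero polynomial; if the product had at most a pole at z = -2*I, dividing by that polynomial would leave sin(2/(z + 2*I)) with at most a pole too — contradiction. (Equivalently, the product's Laurent series still has infinitely many negative powers.)
So the singularity is essential.

Final answer: essential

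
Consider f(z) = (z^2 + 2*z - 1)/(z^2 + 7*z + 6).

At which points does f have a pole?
The singularities of f are the zeros of the denominator. Factoring,
  z^2 + 7*z + 6 = (z + 1)*(z + 6)
so the candidates are z = -1, z = -6.

Check the numerator P(z) = z^2 + 2*z - 1 at each one:
  P(-1) = -2 ≠ 0, so z = -1 is a (simple) pole.
  P(-6) = 23 ≠ 0, so z = -6 is a (simple) pole.

Poles of f: {-6, -1}

Final answer: {-6, -1}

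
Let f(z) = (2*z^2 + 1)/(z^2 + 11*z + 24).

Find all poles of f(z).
The singularities of f are the zeros of the denominator. Factoring,
  z^2 + 11*z + 24 = (z + 8)*(z + 3)
so the candidates are z = -8, z = -3.

Check the numerator P(z) = 2*z^2 + 1 at each one:
  P(-8) = 129 ≠ 0, so z = -8 is a (simple) pole.
  P(-3) = 19 ≠ 0, so z = -3 is a (simple) pole.

Poles of f: {-8, -3}

Final answer: {-8, -3}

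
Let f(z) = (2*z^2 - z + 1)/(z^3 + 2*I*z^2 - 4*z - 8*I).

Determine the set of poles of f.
The singularities of f are the zeros of the denominator. Factoring,
  z^3 + 2*I*z^2 - 4*z - 8*I = (z - 2)*(z + 2*I)*(z + 2)
so the candidates are z = 2, z = -2*I, z = -2.

Check the numerator P(z) = 2*z^2 - z + 1 at each one:
  P(2) = 7 ≠ 0, so z = 2 is a (simple) pole.
  P(-2*I) = -7 + 2*I ≠ 0, so z = -2*I is a (simple) pole.
  P(-2) = 11 ≠ 0, so z = -2 is a (simple) pole.

Poles of f: {-2, -2*I, 2}

Final answer: {-2, -2*I, 2}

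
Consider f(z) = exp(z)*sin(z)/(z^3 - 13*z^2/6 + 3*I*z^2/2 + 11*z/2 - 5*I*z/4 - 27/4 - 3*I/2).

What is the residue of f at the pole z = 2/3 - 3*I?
Write f(z) = P(z)/Q(z) with P(z) = exp(z)*sin(z) and Q(z) = z^3 - 13*z^2/6 + 3*I*z^2/2 + 11*z/2 - 5*I*z/4 - 27/4 - 3*I/2.
The denominator factors as Q(z) = (z - 2/3 + 3*I)*(z - 3*I/2)*(z - 3/2), so z = 2/3 - 3*I is a simple zero of Q and P is analytic there; z = 2/3 - 3*I is therefore a simple pole and
  Res(f, z₀) = P(z₀)/Q'(z₀).

Q'(z) = 3*z^2 - 13*z/3 + 3*I*z + 11/2 - 5*I/4, so Q'(2/3 - 3*I) = -253/18 + 7*I/4.
P(2/3 - 3*I) = exp(2/3 - 3*I)*sin(2/3 - 3*I).

Res(f, 2/3 - 3*I) = (exp(2/3 - 3*I)*sin(2/3 - 3*I))/(-253/18 + 7*I/4) = (-18216/260005 - 2268*I/260005)*exp(2/3 - 3*I)*sin(2/3 - 3*I)

Final answer: (-18216/260005 - 2268*I/260005)*exp(2/3 - 3*I)*sin(2/3 - 3*I)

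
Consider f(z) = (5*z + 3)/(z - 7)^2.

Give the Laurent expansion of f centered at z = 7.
38/(z - 7)^2 + 5/(z - 7)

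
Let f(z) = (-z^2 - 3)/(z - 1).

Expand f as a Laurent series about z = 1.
Put w = z - (1), i.e. z = w + 1. The denominator is w, so it suffices to rewrite the numerator in powers of w.

P(z) = -z^2 - 3
P(w + 1) = -4 - 2*w - w^2

Dividing each term by w:
  f = -4/w - 2 - w

Substituting back w = z - 1:
  f(z) = -4/(z - 1) - 2 - (z - 1)

The series is finite because the numerator is a polynomial; the negative powers form the principal part, and the coefficient of 1/(z - 1) gives Res(f, 1) = -4.

Final answer: -4/(z - 1) - 2 - (z - 1)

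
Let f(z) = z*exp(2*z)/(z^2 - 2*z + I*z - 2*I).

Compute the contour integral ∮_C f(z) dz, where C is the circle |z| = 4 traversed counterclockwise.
By the residue theorem, ∮_C f(z) dz = 2πi · (sum of the residues of f at the poles inside |z| = 4).

The denominator factors as (z + I)*(z - 2), so the singularities of f are simple poles at z = -I, z = 2.
  |-I|² = 1 < 16 = 4², so this pole is inside the contour.
  |2|² = 4 < 16 = 4², so this pole is inside the contour.

With P(z) = z*exp(2*z) and Q(z) = z^2 - 2*z + I*z - 2*I, each pole is simple, so Res(f, z₀) = P(z₀)/Q'(z₀) with Q'(z) = 2*z - 2 + I.
  Res(f, -I) = P(-I)/Q'(-I) = (-I*exp(-2*I))/(-2 - I) = (1/5 + 2*I/5)*exp(-2*I)
  Res(f, 2) = P(2)/Q'(2) = (2*exp(4))/(2 + I) = (4/5 - 2*I/5)*exp(4)

Sum of residues inside C: (4/5 - 2*I/5)*exp(4) + (1/5 + 2*I/5)*exp(-2*I)
∮_C f(z) dz = 2πi · ((4/5 - 2*I/5)*exp(4) + (1/5 + 2*I/5)*exp(-2*I)) = pi*(-4/5 + 2*I/5)*exp(-2*I) + pi*(4/5 + 8*I/5)*exp(4)

Final answer: pi*(-4/5 + 2*I/5)*exp(-2*I) + pi*(4/5 + 8*I/5)*exp(4)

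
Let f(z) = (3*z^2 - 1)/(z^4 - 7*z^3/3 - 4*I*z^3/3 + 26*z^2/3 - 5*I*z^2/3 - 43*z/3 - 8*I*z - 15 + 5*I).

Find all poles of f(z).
{-2/3 + I/3, -3*I, 1 + 3*I, 2 + I}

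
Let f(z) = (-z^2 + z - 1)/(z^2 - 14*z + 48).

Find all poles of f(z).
The singularities of f are the zeros of the denominator. Factoring,
  z^2 - 14*z + 48 = (z - 8)*(z - 6)
so the candidates are z = 8, z = 6.

Check the numerator P(z) = -z^2 + z - 1 at each one:
  P(8) = -57 ≠ 0, so z = 8 is a (simple) pole.
  P(6) = -31 ≠ 0, so z = 6 is a (simple) pole.

Poles of f: {6, 8}

Final answer: {6, 8}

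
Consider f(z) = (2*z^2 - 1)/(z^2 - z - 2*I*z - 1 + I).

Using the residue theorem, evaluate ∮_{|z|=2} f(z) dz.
pi*(-8 + 4*I)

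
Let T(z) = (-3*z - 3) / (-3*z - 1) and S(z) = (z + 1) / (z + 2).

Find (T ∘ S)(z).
(6*z + 9)/(4*z + 5)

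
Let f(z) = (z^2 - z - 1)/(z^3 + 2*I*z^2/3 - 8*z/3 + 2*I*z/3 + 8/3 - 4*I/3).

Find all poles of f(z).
The singularities of f are the zeros of the denominator. Factoring,
  z^3 + 2*I*z^2/3 - 8*z/3 + 2*I*z/3 + 8/3 - 4*I/3 = (z + 2)*(z - 1 + I)*(z - 1 - I/3)
so the candidates are z = -2, z = 1 - I, z = 1 + I/3.

Check the numerator P(z) = z^2 - z - 1 at each one:
  P(-2) = 5 ≠ 0, so z = -2 is a (simple) pole.
  P(1 - I) = -2 - I ≠ 0, so z = 1 - I is a (simple) pole.
  P(1 + I/3) = -10/9 + I/3 ≠ 0, so z = 1 + I/3 is a (simple) pole.

Poles of f: {-2, 1 - I, 1 + I/3}

Final answer: {-2, 1 - I, 1 + I/3}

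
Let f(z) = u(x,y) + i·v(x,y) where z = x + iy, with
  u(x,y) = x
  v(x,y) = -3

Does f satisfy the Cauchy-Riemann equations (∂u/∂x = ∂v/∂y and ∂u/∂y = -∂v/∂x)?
∂u/∂x = 1
∂v/∂y = 0
∂u/∂y = 0
∂v/∂x = 0
∂u/∂x ≠ ∂v/∂y; the Cauchy-Riemann equations are not satisfied, so f is not analytic.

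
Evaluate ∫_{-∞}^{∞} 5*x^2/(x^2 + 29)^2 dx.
5*sqrt(29)*pi/58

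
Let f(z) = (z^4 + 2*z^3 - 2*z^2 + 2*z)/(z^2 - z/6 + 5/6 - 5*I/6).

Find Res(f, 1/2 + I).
Write f(z) = P(z)/Q(z) with P(z) = z^4 + 2*z^3 - 2*z^2 + 2*z and Q(z) = z^2 - z/6 + 5/6 - 5*I/6.
The denominator factors as Q(z) = (z - 1/2 - I)*(z + 1/3 + I), so z = 1/2 + I is a simple zero of Q and P is analytic there; z = 1/2 + I is therefore a simple pole and
  Res(f, z₀) = P(z₀)/Q'(z₀).

Q'(z) = 2*z - 1/6, so Q'(1/2 + I) = 5/6 + 2*I.
P(1/2 + I) = -11/16 - 2*I.

Res(f, 1/2 + I) = (-11/16 - 2*I)/(5/6 + 2*I) = -1317/1352 - 21*I/338

Final answer: -1317/1352 - 21*I/338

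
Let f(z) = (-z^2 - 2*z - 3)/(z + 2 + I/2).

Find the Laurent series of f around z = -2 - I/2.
Put w = z - (-2 - I/2), i.e. z = w - 2 - I/2. The denominator is w, so it suffices to rewrite the numerator in powers of w.

P(z) = -z^2 - 2*z - 3
P(w - 2 - I/2) = -11/4 - I + (2 + I)*w - w^2

Dividing each term by w:
  f = (-11/4 - I)/w + 2 + I - w

Substituting back w = z + 2 + I/2:
  f(z) = (-11/4 - I)/(z + 2 + I/2) + 2 + I - (z + 2 + I/2)

The series is finite because the numerator is a polynomial; the negative powers form the principal part, and the coefficient of 1/(z + 2 + I/2) gives Res(f, -2 - I/2) = -11/4 - I.

Final answer: (-11/4 - I)/(z + 2 + I/2) + 2 + I - (z + 2 + I/2)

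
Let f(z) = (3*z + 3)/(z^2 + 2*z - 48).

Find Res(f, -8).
Write f(z) = P(z)/Q(z) with P(z) = 3*z + 3 and Q(z) = z^2 + 2*z - 48.
The denominator factors as Q(z) = (z + 8)*(z - 6), so z = -8 is a simple zero of Q and P is analytic there; z = -8 is therefore a simple pole and
  Res(f, z₀) = P(z₀)/Q'(z₀).

Q'(z) = 2*z + 2, so Q'(-8) = -14.
P(-8) = -21.

Res(f, -8) = (-21)/(-14) = 3/2

Final answer: 3/2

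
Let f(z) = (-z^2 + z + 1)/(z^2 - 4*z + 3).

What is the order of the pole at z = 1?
Factor the denominator:
  z^2 - 4*z + 3 = (z - 1)*(z - 3)

The numerator P(z) = -z^2 + z + 1 has P(1) = 1 ≠ 0, so no factor of (z - 1) cancels.
Near z = 1 we can therefore write f(z) = g(z)/(z - 1) with g analytic at 1 and g(1) ≠ 0 (g is the numerator divided by the remaining denominator factors).

Hence z = 1 is a pole of order 1.

Final answer: 1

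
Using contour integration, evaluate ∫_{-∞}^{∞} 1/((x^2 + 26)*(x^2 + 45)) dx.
pi*(-26*sqrt(5) + 15*sqrt(26))/7410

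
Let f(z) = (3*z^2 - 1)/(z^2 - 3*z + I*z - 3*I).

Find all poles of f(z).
The singularities of f are the zeros of the denominator. Factoring,
  z^2 - 3*z + I*z - 3*I = (z + I)*(z - 3)
so the candidates are z = -I, z = 3.

Check the numerator P(z) = 3*z^2 - 1 at each one:
  P(-I) = -4 ≠ 0, so z = -I is a (simple) pole.
  P(3) = 26 ≠ 0, so z = 3 is a (simple) pole.

Poles of f: {-I, 3}

Final answer: {-I, 3}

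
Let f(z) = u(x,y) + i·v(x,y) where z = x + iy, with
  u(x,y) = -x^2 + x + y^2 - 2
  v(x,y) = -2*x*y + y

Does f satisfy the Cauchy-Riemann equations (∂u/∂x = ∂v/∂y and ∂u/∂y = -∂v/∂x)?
∂u/∂x = 1 - 2*x
∂v/∂y = 1 - 2*x
∂u/∂y = 2*y
∂v/∂x = -2*y
∂u/∂x = ∂v/∂y and ∂u/∂y = -∂v/∂x hold identically; f is analytic.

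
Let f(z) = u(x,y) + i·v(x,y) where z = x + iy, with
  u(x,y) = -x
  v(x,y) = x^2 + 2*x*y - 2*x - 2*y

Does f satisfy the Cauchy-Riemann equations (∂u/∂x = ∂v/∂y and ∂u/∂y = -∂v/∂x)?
∂u/∂x = -1
∂v/∂y = 2*x - 2
∂u/∂y = 0
∂v/∂x = 2*x + 2*y - 2
∂u/∂x ≠ ∂v/∂y and ∂u/∂y ≠ -∂v/∂x; the Cauchy-Riemann equations are not satisfied, so f is not analytic.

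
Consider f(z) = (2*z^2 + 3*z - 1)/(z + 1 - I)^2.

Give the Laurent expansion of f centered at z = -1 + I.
Put w = z - (-1 + I), i.e. z = w - 1 + I. The denominator is w^2, so it suffices to rewrite the numerator in powers of w.

P(z) = 2*z^2 + 3*z - 1
P(w - 1 + I) = -4 - I + (-1 + 4*I)*w + 2*w^2

Dividing each term by w^2:
  f = (-4 - I)/w^2 + (-1 + 4*I)/w + 2

Substituting back w = z + 1 - I:
  f(z) = (-4 - I)/(z + 1 - I)^2 + (-1 + 4*I)/(z + 1 - I) + 2

The series is finite because the numerator is a polynomial; the negative powers form the principal part, and the coefficient of 1/(z + 1 - I) gives Res(f, -1 + I) = -1 + 4*I.

Final answer: (-4 - I)/(z + 1 - I)^2 + (-1 + 4*I)/(z + 1 - I) + 2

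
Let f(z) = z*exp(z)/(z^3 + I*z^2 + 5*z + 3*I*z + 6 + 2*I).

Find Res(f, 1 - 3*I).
Write f(z) = P(z)/Q(z) with P(z) = z*exp(z) and Q(z) = z^3 + I*z^2 + 5*z + 3*I*z + 6 + 2*I.
The denominator factors as Q(z) = (z + 1)*(z - 2*I)*(z - 1 + 3*I), so z = 1 - 3*I is a simple zero of Q and P is analytic there; z = 1 - 3*I is therefore a simple pole and
  Res(f, z₀) = P(z₀)/Q'(z₀).

Q'(z) = 3*z^2 + 2*I*z + 5 + 3*I, so Q'(1 - 3*I) = -13 - 13*I.
P(1 - 3*I) = (1 - 3*I)*exp(1 - 3*I).

Res(f, 1 - 3*I) = ((1 - 3*I)*exp(1 - 3*I))/(-13 - 13*I) = (1/13 + 2*I/13)*exp(1 - 3*I)

Final answer: (1/13 + 2*I/13)*exp(1 - 3*I)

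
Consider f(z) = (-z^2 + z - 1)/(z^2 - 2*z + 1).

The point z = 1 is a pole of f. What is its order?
Factor the denominator:
  z^2 - 2*z + 1 = (z - 1)^2

The numerator P(z) = -z^2 + z - 1 has P(1) = -1 ≠ 0, so no factor of (z - 1) cancels.
Near z = 1 we can therefore write f(z) = g(z)/(z - 1)^2 with g analytic at 1 and g(1) ≠ 0 (g is just the numerator).

Hence z = 1 is a pole of order 2.

Final answer: 2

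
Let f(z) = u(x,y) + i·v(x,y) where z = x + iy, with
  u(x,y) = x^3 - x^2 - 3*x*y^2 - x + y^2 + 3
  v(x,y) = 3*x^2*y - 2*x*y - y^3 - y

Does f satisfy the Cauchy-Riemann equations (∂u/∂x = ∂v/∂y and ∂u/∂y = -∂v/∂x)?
∂u/∂x = 3*x^2 - 2*x - 3*y^2 - 1
∂v/∂y = 3*x^2 - 2*x - 3*y^2 - 1
∂u/∂y = -6*x*y + 2*y
∂v/∂x = 6*x*y - 2*y
∂u/∂x = ∂v/∂y and ∂u/∂y = -∂v/∂x hold identically; f is analytic.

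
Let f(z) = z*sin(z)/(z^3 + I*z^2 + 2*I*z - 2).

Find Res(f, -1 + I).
Write f(z) = P(z)/Q(z) with P(z) = z*sin(z) and Q(z) = z^3 + I*z^2 + 2*I*z - 2.
The denominator factors as Q(z) = (z + 1 - I)*(z + I)*(z - 1 + I), so z = -1 + I is a simple zero of Q and P is analytic there; z = -1 + I is therefore a simple pole and
  Res(f, z₀) = P(z₀)/Q'(z₀).

Q'(z) = 3*z^2 + 2*I*z + 2*I, so Q'(-1 + I) = -2 - 6*I.
P(-1 + I) = (1 - I)*sin(1 - I).

Res(f, -1 + I) = ((1 - I)*sin(1 - I))/(-2 - 6*I) = (1/10 + I/5)*sin(1 - I)

Final answer: (1/10 + I/5)*sin(1 - I)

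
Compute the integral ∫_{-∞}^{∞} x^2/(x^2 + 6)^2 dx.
Let f(z) = z^2/(z^2 + 6)^2. The denominator has no real zeros and deg Q - deg P = 2 ≥ 2, so the integral of f over the upper semicircle |z| = R tends to 0 as R → ∞. Closing the contour in the upper half-plane,
  ∫_{-∞}^{∞} f(x) dx = 2πi · Σ Res(f, z_k)  over the poles with Im z_k > 0.

Zeros of the denominator: z^2 + 6 = 0 gives z = ±sqrt(6)*I.
Upper half-plane: z = sqrt(6)*I (a pole of order 2).

Write f(z) = g(z)/(z - sqrt(6)*I)^2 with g(z) = z^2/(z + sqrt(6)*I)^2. For a double pole, Res(f, z₀) = g'(z₀):
  g'(z) = 2*sqrt(6)*I*z/(z + sqrt(6)*I)^3
  Res(f, sqrt(6)*I) = g'(sqrt(6)*I) = -sqrt(6)*I/24

∫_{-∞}^{∞} f(x) dx = 2πi · (-sqrt(6)*I/24) = sqrt(6)*pi/12

Final answer: sqrt(6)*pi/12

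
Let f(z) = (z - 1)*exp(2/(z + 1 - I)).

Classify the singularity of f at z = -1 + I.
essential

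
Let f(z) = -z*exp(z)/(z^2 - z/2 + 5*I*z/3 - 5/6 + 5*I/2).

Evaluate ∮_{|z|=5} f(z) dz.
By the residue theorem, ∮_C f(z) dz = 2πi · (sum of the residues of f at the poles inside |z| = 5).

The denominator factors as (z + 1 - I/3)*(z - 3/2 + 2*I), so the singularities of f are simple poles at z = -1 + I/3, z = 3/2 - 2*I.
  |-1 + I/3|² = 10/9 < 25 = 5², so this pole is inside the contour.
  |3/2 - 2*I|² = 25/4 < 25 = 5², so this pole is inside the contour.

With P(z) = -z*exp(z) and Q(z) = z^2 - z/2 + 5*I*z/3 - 5/6 + 5*I/2, each pole is simple, so Res(f, z₀) = P(z₀)/Q'(z₀) with Q'(z) = 2*z - 1/2 + 5*I/3.
  Res(f, -1 + I/3) = P(-1 + I/3)/Q'(-1 + I/3) = ((1 - I/3)*exp(-1 + I/3))/(-5/2 + 7*I/3) = (-118/421 - 54*I/421)*exp(-1 + I/3)
  Res(f, 3/2 - 2*I) = P(3/2 - 2*I)/Q'(3/2 - 2*I) = ((-3/2 + 2*I)*exp(3/2 - 2*I))/(5/2 - 7*I/3) = (-303/421 + 54*I/421)*exp(3/2 - 2*I)

Sum of residues inside C: (-118/421 - 54*I/421)*exp(-1 + I/3) + (-303/421 + 54*I/421)*exp(3/2 - 2*I)
∮_C f(z) dz = 2πi · ((-118/421 - 54*I/421)*exp(-1 + I/3) + (-303/421 + 54*I/421)*exp(3/2 - 2*I)) = pi*(108/421 - 236*I/421)*exp(-1 + I/3) + pi*(-108/421 - 606*I/421)*exp(3/2 - 2*I)

Final answer: pi*(108/421 - 236*I/421)*exp(-1 + I/3) + pi*(-108/421 - 606*I/421)*exp(3/2 - 2*I)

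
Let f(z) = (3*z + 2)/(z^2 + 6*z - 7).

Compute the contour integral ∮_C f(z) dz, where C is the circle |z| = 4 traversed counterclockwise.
By the residue theorem, ∮_C f(z) dz = 2πi · (sum of the residues of f at the poles inside |z| = 4).

The denominator factors as (z - 1)*(z + 7), so the singularities of f are simple poles at z = 1, z = -7.
  |1|² = 1 < 16 = 4², so this pole is inside the contour.
  |-7|² = 49 > 16 = 4², so this pole is outside the contour.

With P(z) = 3*z + 2 and Q(z) = z^2 + 6*z - 7, each pole is simple, so Res(f, z₀) = P(z₀)/Q'(z₀) with Q'(z) = 2*z + 6.
  Res(f, 1) = P(1)/Q'(1) = (5)/(8) = 5/8

∮_C f(z) dz = 2πi · (5/8) = 5*I*pi/4

Final answer: 5*I*pi/4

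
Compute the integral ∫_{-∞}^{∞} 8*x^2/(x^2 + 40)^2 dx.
sqrt(10)*pi/5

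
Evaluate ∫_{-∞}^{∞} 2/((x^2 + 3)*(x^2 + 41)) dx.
pi*(-3*sqrt(41) + 41*sqrt(3))/2337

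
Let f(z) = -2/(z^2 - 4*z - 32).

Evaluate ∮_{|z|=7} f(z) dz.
By the residue theorem, ∮_C f(z) dz = 2πi · (sum of the residues of f at the poles inside |z| = 7).

The denominator factors as (z + 4)*(z - 8), so the singularities of f are simple poles at z = -4, z = 8.
  |-4|² = 16 < 49 = 7², so this pole is inside the contour.
  |8|² = 64 > 49 = 7², so this pole is outside the contour.

With P(z) = -2 and Q(z) = z^2 - 4*z - 32, each pole is simple, so Res(f, z₀) = P(z₀)/Q'(z₀) with Q'(z) = 2*z - 4.
  Res(f, -4) = P(-4)/Q'(-4) = (-2)/(-12) = 1/6

∮_C f(z) dz = 2πi · (1/6) = I*pi/3

Final answer: I*pi/3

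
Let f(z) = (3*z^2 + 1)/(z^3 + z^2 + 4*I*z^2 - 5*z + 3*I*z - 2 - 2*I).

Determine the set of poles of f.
The singularities of f are the zeros of the denominator. Factoring,
  z^3 + z^2 + 4*I*z^2 - 5*z + 3*I*z - 2 - 2*I = (z + 1 + I)*(z + I)*(z + 2*I)
so the candidates are z = -1 - I, z = -I, z = -2*I.

Check the numerator P(z) = 3*z^2 + 1 at each one:
  P(-1 - I) = 1 + 6*I ≠ 0, so z = -1 - I is a (simple) pole.
  P(-I) = -2 ≠ 0, so z = -I is a (simple) pole.
  P(-2*I) = -11 ≠ 0, so z = -2*I is a (simple) pole.

Poles of f: {-1 - I, -2*I, -I}

Final answer: {-1 - I, -2*I, -I}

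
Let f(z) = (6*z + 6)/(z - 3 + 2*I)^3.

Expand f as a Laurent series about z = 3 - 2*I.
Put w = z - (3 - 2*I), i.e. z = w + 3 - 2*I. The denominator is w^3, so it suffices to rewrite the numerator in powers of w.

P(z) = 6*z + 6
P(w + 3 - 2*I) = 24 - 12*I + 6*w

Dividing each term by w^3:
  f = (24 - 12*I)/w^3 + 6/w^2

Substituting back w = z - 3 + 2*I:
  f(z) = (24 - 12*I)/(z - 3 + 2*I)^3 + 6/(z - 3 + 2*I)^2

The series is finite because the numerator is a polynomial; the negative powers form the principal part.

Final answer: (24 - 12*I)/(z - 3 + 2*I)^3 + 6/(z - 3 + 2*I)^2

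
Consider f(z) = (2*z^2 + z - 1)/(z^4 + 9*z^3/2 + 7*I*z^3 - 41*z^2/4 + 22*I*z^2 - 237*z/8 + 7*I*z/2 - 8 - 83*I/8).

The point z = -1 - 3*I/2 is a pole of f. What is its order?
Factor the denominator:
  z^4 + 9*z^3/2 + 7*I*z^3 - 41*z^2/4 + 22*I*z^2 - 237*z/8 + 7*I*z/2 - 8 - 83*I/8 = (z + 1 + 3*I/2)^2*(z + 2 + 3*I)*(z + 1/2 + I)

The numerator P(z) = 2*z^2 + z - 1 has P(-1 - 3*I/2) = -9/2 + 9*I/2 ≠ 0, so no factor of (z + 1 + 3*I/2) cancels.
Near z = -1 - 3*I/2 we can therefore write f(z) = g(z)/(z + 1 + 3*I/2)^2 with g analytic at -1 - 3*I/2 and g(-1 - 3*I/2) ≠ 0 (g is the numerator divided by the remaining denominator factors).

Hence z = -1 - 3*I/2 is a pole of order 2.

Final answer: 2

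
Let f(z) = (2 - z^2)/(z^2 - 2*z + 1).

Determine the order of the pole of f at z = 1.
2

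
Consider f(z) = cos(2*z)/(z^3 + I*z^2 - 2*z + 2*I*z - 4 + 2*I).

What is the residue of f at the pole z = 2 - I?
(1/13 + 2*I/39)*cos(4 - 2*I)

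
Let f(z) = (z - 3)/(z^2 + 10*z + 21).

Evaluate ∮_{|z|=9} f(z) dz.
2*I*pi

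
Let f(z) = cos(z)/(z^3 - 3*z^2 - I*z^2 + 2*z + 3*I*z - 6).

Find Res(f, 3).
(11/130 + 3*I/130)*cos(3)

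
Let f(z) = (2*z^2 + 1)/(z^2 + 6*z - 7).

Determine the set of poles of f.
The singularities of f are the zeros of the denominator. Factoring,
  z^2 + 6*z - 7 = (z - 1)*(z + 7)
so the candidates are z = 1, z = -7.

Check the numerator P(z) = 2*z^2 + 1 at each one:
  P(1) = 3 ≠ 0, so z = 1 is a (simple) pole.
  P(-7) = 99 ≠ 0, so z = -7 is a (simple) pole.

Poles of f: {-7, 1}

Final answer: {-7, 1}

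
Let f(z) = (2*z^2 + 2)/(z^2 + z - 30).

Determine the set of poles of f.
The singularities of f are the zeros of the denominator. Factoring,
  z^2 + z - 30 = (z - 5)*(z + 6)
so the candidates are z = 5, z = -6.

Check the numerator P(z) = 2*z^2 + 2 at each one:
  P(5) = 52 ≠ 0, so z = 5 is a (simple) pole.
  P(-6) = 74 ≠ 0, so z = -6 is a (simple) pole.

Poles of f: {-6, 5}

Final answer: {-6, 5}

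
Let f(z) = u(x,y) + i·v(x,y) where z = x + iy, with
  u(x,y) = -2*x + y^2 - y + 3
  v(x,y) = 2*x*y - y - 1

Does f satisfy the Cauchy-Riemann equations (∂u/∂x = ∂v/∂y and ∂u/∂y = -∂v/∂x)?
∂u/∂x = -2
∂v/∂y = 2*x - 1
∂u/∂y = 2*y - 1
∂v/∂x = 2*y
∂u/∂x ≠ ∂v/∂y and ∂u/∂y ≠ -∂v/∂x; the Cauchy-Riemann equations are not satisfied, so f is not analytic.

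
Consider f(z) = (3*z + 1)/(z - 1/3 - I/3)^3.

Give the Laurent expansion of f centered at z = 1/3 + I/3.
Put w = z - (1/3 + I/3), i.e. z = w + 1/3 + I/3. The denominator is w^3, so it suffices to rewrite the numerator in powers of w.

P(z) = 3*z + 1
P(w + 1/3 + I/3) = 2 + I + 3*w

Dividing each term by w^3:
  f = (2 + I)/w^3 + 3/w^2

Substituting back w = z - 1/3 - I/3:
  f(z) = (2 + I)/(z - 1/3 - I/3)^3 + 3/(z - 1/3 - I/3)^2

The series is finite because the numerator is a polynomial; the negative powers form the principal part.

Final answer: (2 + I)/(z - 1/3 - I/3)^3 + 3/(z - 1/3 - I/3)^2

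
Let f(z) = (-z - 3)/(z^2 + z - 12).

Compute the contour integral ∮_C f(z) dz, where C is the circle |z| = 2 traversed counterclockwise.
By the residue theorem, ∮_C f(z) dz = 2πi · (sum of the residues of f at the poles inside |z| = 2).

The denominator factors as (z + 4)*(z - 3), so the singularities of f are simple poles at z = -4, z = 3.
  |-4|² = 16 > 4 = 2², so this pole is outside the contour.
  |3|² = 9 > 4 = 2², so this pole is outside the contour.

No pole lies inside the contour, so f is analytic on and inside C and the integral is 0 (Cauchy's theorem).

Final answer: 0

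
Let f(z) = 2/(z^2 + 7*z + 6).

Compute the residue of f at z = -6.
Write f(z) = P(z)/Q(z) with P(z) = 2 and Q(z) = z^2 + 7*z + 6.
The denominator factors as Q(z) = (z + 1)*(z + 6), so z = -6 is a simple zero of Q and P is analytic there; z = -6 is therefore a simple pole and
  Res(f, z₀) = P(z₀)/Q'(z₀).

Q'(z) = 2*z + 7, so Q'(-6) = -5.
P(-6) = 2.

Res(f, -6) = (2)/(-5) = -2/5

Final answer: -2/5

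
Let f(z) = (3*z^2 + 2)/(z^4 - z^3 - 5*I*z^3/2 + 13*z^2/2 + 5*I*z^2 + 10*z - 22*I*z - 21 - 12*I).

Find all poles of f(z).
{-1 + I, 3*I, 1 - 3*I, 1 + 3*I/2}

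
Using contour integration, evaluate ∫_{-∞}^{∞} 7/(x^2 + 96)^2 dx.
Let f(z) = 7/(z^2 + 96)^2. The denominator has no real zeros and deg Q - deg P = 4 ≥ 2, so the integral of f over the upper semicircle |z| = R tends to 0 as R → ∞. Closing the contour in the upper half-plane,
  ∫_{-∞}^{∞} f(x) dx = 2πi · Σ Res(f, z_k)  over the poles with Im z_k > 0.

Zeros of the denominator: z^2 + 96 = 0 gives z = ±4*sqrt(6)*I.
Upper half-plane: z = 4*sqrt(6)*I (a pole of order 2).

Write f(z) = g(z)/(z - 4*sqrt(6)*I)^2 with g(z) = 7/(z + 4*sqrt(6)*I)^2. For a double pole, Res(f, z₀) = g'(z₀):
  g'(z) = -14/(z + 4*sqrt(6)*I)^3
  Res(f, 4*sqrt(6)*I) = g'(4*sqrt(6)*I) = -7*sqrt(6)*I/9216

∫_{-∞}^{∞} f(x) dx = 2πi · (-7*sqrt(6)*I/9216) = 7*sqrt(6)*pi/4608

Final answer: 7*sqrt(6)*pi/4608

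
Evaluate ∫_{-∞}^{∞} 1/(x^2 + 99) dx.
Let f(z) = 1/(z^2 + 99). The denominator has no real zeros and deg Q - deg P = 2 ≥ 2, so the integral of f over the upper semicircle |z| = R tends to 0 as R → ∞. Closing the contour in the upper half-plane,
  ∫_{-∞}^{∞} f(x) dx = 2πi · Σ Res(f, z_k)  over the poles with Im z_k > 0.

Zeros of the denominator: z^2 + 99 = 0 gives z = ±3*sqrt(11)*I.
Upper half-plane: z = 3*sqrt(11)*I (simple).

Each pole is a simple zero of Q(z) = z^2 + 99, so Res(f, z₀) = P(z₀)/Q'(z₀) with P(z) = 1, Q'(z) = 2*z:
  Res(f, 3*sqrt(11)*I) = (1)/(6*sqrt(11)*I) = -sqrt(11)*I/66

∫_{-∞}^{∞} f(x) dx = 2πi · (-sqrt(11)*I/66) = sqrt(11)*pi/33

Final answer: sqrt(11)*pi/33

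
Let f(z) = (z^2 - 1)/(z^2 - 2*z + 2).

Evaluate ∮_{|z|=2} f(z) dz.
By the residue theorem, ∮_C f(z) dz = 2πi · (sum of the residues of f at the poles inside |z| = 2).

The denominator factors as (z - 1 + I)*(z - 1 - I), so the singularities of f are simple poles at z = 1 - I, z = 1 + I.
  |1 - I|² = 2 < 4 = 2², so this pole is inside the contour.
  |1 + I|² = 2 < 4 = 2², so this pole is inside the contour.

With P(z) = z^2 - 1 and Q(z) = z^2 - 2*z + 2, each pole is simple, so Res(f, z₀) = P(z₀)/Q'(z₀) with Q'(z) = 2*z - 2.
  Res(f, 1 - I) = P(1 - I)/Q'(1 - I) = (-1 - 2*I)/(-2*I) = 1 - I/2
  Res(f, 1 + I) = P(1 + I)/Q'(1 + I) = (-1 + 2*I)/(2*I) = 1 + I/2

Sum of residues inside C: 2
∮_C f(z) dz = 2πi · (2) = 4*I*pi

Final answer: 4*I*pi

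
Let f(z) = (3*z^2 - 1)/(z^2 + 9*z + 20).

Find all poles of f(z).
The singularities of f are the zeros of the denominator. Factoring,
  z^2 + 9*z + 20 = (z + 4)*(z + 5)
so the candidates are z = -4, z = -5.

Check the numerator P(z) = 3*z^2 - 1 at each one:
  P(-4) = 47 ≠ 0, so z = -4 is a (simple) pole.
  P(-5) = 74 ≠ 0, so z = -5 is a (simple) pole.

Poles of f: {-5, -4}

Final answer: {-5, -4}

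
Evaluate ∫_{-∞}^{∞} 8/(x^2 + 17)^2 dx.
Let f(z) = 8/(z^2 + 17)^2. The denominator has no real zeros and deg Q - deg P = 4 ≥ 2, so the integral of f over the upper semicircle |z| = R tends to 0 as R → ∞. Closing the contour in the upper half-plane,
  ∫_{-∞}^{∞} f(x) dx = 2πi · Σ Res(f, z_k)  over the poles with Im z_k > 0.

Zeros of the denominator: z^2 + 17 = 0 gives z = ±sqrt(17)*I.
Upper half-plane: z = sqrt(17)*I (a pole of order 2).

Write f(z) = g(z)/(z - sqrt(17)*I)^2 with g(z) = 8/(z + sqrt(17)*I)^2. For a double pole, Res(f, z₀) = g'(z₀):
  g'(z) = -16/(z + sqrt(17)*I)^3
  Res(f, sqrt(17)*I) = g'(sqrt(17)*I) = -2*sqrt(17)*I/289

∫_{-∞}^{∞} f(x) dx = 2πi · (-2*sqrt(17)*I/289) = 4*sqrt(17)*pi/289

Final answer: 4*sqrt(17)*pi/289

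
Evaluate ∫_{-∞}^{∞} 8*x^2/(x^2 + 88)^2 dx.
Let f(z) = 8*z^2/(z^2 + 88)^2. The denominator has no real zeros and deg Q - deg P = 2 ≥ 2, so the integral of f over the upper semicircle |z| = R tends to 0 as R → ∞. Closing the contour in the upper half-plane,
  ∫_{-∞}^{∞} f(x) dx = 2πi · Σ Res(f, z_k)  over the poles with Im z_k > 0.

Zeros of the denominator: z^2 + 88 = 0 gives z = ±2*sqrt(22)*I.
Upper half-plane: z = 2*sqrt(22)*I (a pole of order 2).

Write f(z) = g(z)/(z - 2*sqrt(22)*I)^2 with g(z) = 8*z^2/(z + 2*sqrt(22)*I)^2. For a double pole, Res(f, z₀) = g'(z₀):
  g'(z) = 32*sqrt(22)*I*z/(z + 2*sqrt(22)*I)^3
  Res(f, 2*sqrt(22)*I) = g'(2*sqrt(22)*I) = -sqrt(22)*I/22

∫_{-∞}^{∞} f(x) dx = 2πi · (-sqrt(22)*I/22) = sqrt(22)*pi/11

Final answer: sqrt(22)*pi/11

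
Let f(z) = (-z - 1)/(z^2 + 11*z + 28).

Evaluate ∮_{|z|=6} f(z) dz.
By the residue theorem, ∮_C f(z) dz = 2πi · (sum of the residues of f at the poles inside |z| = 6).

The denominator factors as (z + 7)*(z + 4), so the singularities of f are simple poles at z = -7, z = -4.
  |-7|² = 49 > 36 = 6², so this pole is outside the contour.
  |-4|² = 16 < 36 = 6², so this pole is inside the contour.

With P(z) = -z - 1 and Q(z) = z^2 + 11*z + 28, each pole is simple, so Res(f, z₀) = P(z₀)/Q'(z₀) with Q'(z) = 2*z + 11.
  Res(f, -4) = P(-4)/Q'(-4) = (3)/(3) = 1

∮_C f(z) dz = 2πi · (1) = 2*I*pi

Final answer: 2*I*pi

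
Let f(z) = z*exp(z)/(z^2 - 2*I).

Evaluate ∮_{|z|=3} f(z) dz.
By the residue theorem, ∮_C f(z) dz = 2πi · (sum of the residues of f at the poles inside |z| = 3).

The denominator factors as (z - 1 - I)*(z + 1 + I), so the singularities of f are simple poles at z = 1 + I, z = -1 - I.
  |1 + I|² = 2 < 9 = 3², so this pole is inside the contour.
  |-1 - I|² = 2 < 9 = 3², so this pole is inside the contour.

With P(z) = z*exp(z) and Q(z) = z^2 - 2*I, each pole is simple, so Res(f, z₀) = P(z₀)/Q'(z₀) with Q'(z) = 2*z.
  Res(f, 1 + I) = P(1 + I)/Q'(1 + I) = ((1 + I)*exp(1 + I))/(2 + 2*I) = exp(1 + I)/2
  Res(f, -1 - I) = P(-1 - I)/Q'(-1 - I) = ((-1 - I)*exp(-1 - I))/(-2 - 2*I) = exp(-1 - I)/2

Sum of residues inside C: exp(-1 - I)/2 + exp(1 + I)/2
∮_C f(z) dz = 2πi · (exp(-1 - I)/2 + exp(1 + I)/2) = I*pi*exp(-1 - I) + I*pi*exp(1 + I)

Final answer: I*pi*exp(-1 - I) + I*pi*exp(1 + I)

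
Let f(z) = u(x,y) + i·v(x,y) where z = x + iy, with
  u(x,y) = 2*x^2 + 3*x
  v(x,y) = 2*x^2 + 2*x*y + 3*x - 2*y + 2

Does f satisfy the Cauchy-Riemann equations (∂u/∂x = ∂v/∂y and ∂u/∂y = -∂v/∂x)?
∂u/∂x = 4*x + 3
∂v/∂y = 2*x - 2
∂u/∂y = 0
∂v/∂x = 4*x + 2*y + 3
∂u/∂x ≠ ∂v/∂y and ∂u/∂y ≠ -∂v/∂x; the Cauchy-Riemann equations are not satisfied, so f is not analytic.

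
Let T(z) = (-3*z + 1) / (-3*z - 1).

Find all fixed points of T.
T(z) = z means -3*z + 1 = z*(-3*z - 1), i.e.
  -3*z^2 + 2*z - 1 = 0.
Discriminant: (2)^2 - 4*(-3)*(-1) = -8, so the roots are complex conjugates.
  z = (-2 ± I*sqrt(8))/(2*(-3))
Fixed points: {1/3 - sqrt(2)*I/3, 1/3 + sqrt(2)*I/3}

Final answer: {1/3 - sqrt(2)*I/3, 1/3 + sqrt(2)*I/3}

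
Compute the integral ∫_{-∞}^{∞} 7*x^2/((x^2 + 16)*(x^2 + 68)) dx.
7*pi*(-2 + sqrt(17))/26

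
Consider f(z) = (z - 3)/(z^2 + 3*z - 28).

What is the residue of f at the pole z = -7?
10/11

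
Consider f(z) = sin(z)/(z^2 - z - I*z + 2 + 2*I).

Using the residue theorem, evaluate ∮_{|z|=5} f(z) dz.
By the residue theorem, ∮_C f(z) dz = 2πi · (sum of the residues of f at the poles inside |z| = 5).

The denominator factors as (z - 1 + I)*(z - 2*I), so the singularities of f are simple poles at z = 1 - I, z = 2*I.
  |1 - I|² = 2 < 25 = 5², so this pole is inside the contour.
  |2*I|² = 4 < 25 = 5², so this pole is inside the contour.

With P(z) = sin(z) and Q(z) = z^2 - z - I*z + 2 + 2*I, each pole is simple, so Res(f, z₀) = P(z₀)/Q'(z₀) with Q'(z) = 2*z - 1 - I.
  Res(f, 1 - I) = P(1 - I)/Q'(1 - I) = (sin(1 - I))/(1 - 3*I) = (1/10 + 3*I/10)*sin(1 - I)
  Res(f, 2*I) = P(2*I)/Q'(2*I) = (I*sinh(2))/(-1 + 3*I) = (3/10 - I/10)*sinh(2)

Sum of residues inside C: (3/10 - I/10)*sinh(2) + (1/10 + 3*I/10)*sin(1 - I)
∮_C f(z) dz = 2πi · ((3/10 - I/10)*sinh(2) + (1/10 + 3*I/10)*sin(1 - I)) = pi*(-3/5 + I/5)*sin(1 - I) + pi*(1/5 + 3*I/5)*sinh(2)

Final answer: pi*(-3/5 + I/5)*sin(1 - I) + pi*(1/5 + 3*I/5)*sinh(2)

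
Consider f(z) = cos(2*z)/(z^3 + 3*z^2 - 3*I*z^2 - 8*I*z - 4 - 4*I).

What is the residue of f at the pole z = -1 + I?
Write f(z) = P(z)/Q(z) with P(z) = cos(2*z) and Q(z) = z^3 + 3*z^2 - 3*I*z^2 - 8*I*z - 4 - 4*I.
The denominator factors as Q(z) = (z + 2)*(z + 1 - I)*(z - 2*I), so z = -1 + I is a simple zero of Q and P is analytic there; z = -1 + I is therefore a simple pole and
  Res(f, z₀) = P(z₀)/Q'(z₀).

Q'(z) = 3*z^2 + 6*z - 6*I*z - 8*I, so Q'(-1 + I) = -2*I.
P(-1 + I) = cos(2 - 2*I).

Res(f, -1 + I) = (cos(2 - 2*I))/(-2*I) = I*cos(2 - 2*I)/2

Final answer: I*cos(2 - 2*I)/2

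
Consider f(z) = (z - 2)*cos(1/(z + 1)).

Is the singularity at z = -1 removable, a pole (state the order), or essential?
Let u = z + 1. Then
  cos(1/u) = Σ_{k≥0} (-1)^k (1)^(2k)/((2k)!·u^(2k)) = 1 - 1/(2*u^2) + 1/(24*u^4) + ...
which has infinitely many negative powers of u, so cos(1/(z + 1)) has an essential singularity at z = -1.
The extra factor z - 2 is a nonzero polynomial; if the product had at most a pole at z = -1, dividing by that polynomial would leave cos(1/(z + 1)) with at most a pole too — contradiction. (Equivalently, the product's Laurent series still has infinitely many negative powers.)
So the singularity is essential.

Final answer: essential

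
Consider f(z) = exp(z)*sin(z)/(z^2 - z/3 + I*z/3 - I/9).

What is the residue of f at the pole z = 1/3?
(3/2 - 3*I/2)*exp(1/3)*sin(1/3)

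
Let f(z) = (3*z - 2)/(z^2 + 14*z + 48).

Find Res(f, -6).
Write f(z) = P(z)/Q(z) with P(z) = 3*z - 2 and Q(z) = z^2 + 14*z + 48.
The denominator factors as Q(z) = (z + 6)*(z + 8), so z = -6 is a simple zero of Q and P is analytic there; z = -6 is therefore a simple pole and
  Res(f, z₀) = P(z₀)/Q'(z₀).

Q'(z) = 2*z + 14, so Q'(-6) = 2.
P(-6) = -20.

Res(f, -6) = (-20)/(2) = -10

Final answer: -10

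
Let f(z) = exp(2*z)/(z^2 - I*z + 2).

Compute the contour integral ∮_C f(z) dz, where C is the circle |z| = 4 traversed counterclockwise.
2*pi*exp(4*I)/3 - 2*pi*exp(-2*I)/3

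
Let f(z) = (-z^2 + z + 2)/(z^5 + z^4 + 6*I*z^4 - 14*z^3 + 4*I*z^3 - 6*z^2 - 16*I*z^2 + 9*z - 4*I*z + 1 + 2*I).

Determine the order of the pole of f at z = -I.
Factor the denominator:
  z^5 + z^4 + 6*I*z^4 - 14*z^3 + 4*I*z^3 - 6*z^2 - 16*I*z^2 + 9*z - 4*I*z + 1 + 2*I = (z + I)^4*(z + 1 + 2*I)

The numerator P(z) = -z^2 + z + 2 has P(-I) = 3 - I ≠ 0, so no factor of (z + I) cancels.
Near z = -I we can therefore write f(z) = g(z)/(z + I)^4 with g analytic at -I and g(-I) ≠ 0 (g is the numerator divided by the remaining denominator factors).

Hence z = -I is a pole of order 4.

Final answer: 4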